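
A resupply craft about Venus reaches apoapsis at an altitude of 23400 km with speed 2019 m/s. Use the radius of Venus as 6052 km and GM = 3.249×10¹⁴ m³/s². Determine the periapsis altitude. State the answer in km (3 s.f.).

r_a = 6052 + 23400 = 29452 km = 2.945×10⁷ m.
Specific energy ε = v²/2 − μ/r = -8.993×10⁶ J/kg, so a = −μ/(2ε) = 1.806×10⁷ m.
The apsides satisfy r_p + r_a = 2a, so the periapsis radius is 2a − r_a = 6.675×10⁶ m = 6674.8 km.
Periapsis altitude = 6674.8 − 6052 = 622.78 km.

periapsis altitude ≈ 623 km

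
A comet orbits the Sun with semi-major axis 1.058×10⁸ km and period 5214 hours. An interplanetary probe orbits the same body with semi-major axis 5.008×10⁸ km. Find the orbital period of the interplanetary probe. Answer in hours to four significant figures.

Kepler's third law: T² ∝ a³, so T₂ = T₁ (a₂/a₁)^(3/2).
a₂/a₁ = 4.733, (a₂/a₁)^(3/2) = 10.30.
T₂ = 5214 × 10.30 = 53700 hours.

T₂ ≈ 53700 hours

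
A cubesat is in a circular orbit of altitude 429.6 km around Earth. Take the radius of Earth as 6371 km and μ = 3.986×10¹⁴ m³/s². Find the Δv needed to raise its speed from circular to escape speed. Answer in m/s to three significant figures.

r = 6371 + 429.6 = 6800.6 km = 6.8006×10⁶ m.
Circular speed v_c = √(μ/r) = 7656 m/s.
Escape speed v_esc = √(2μ/r) = √2 × v_c = 10830 m/s.
Δv = v_esc − v_c = 3171 m/s.

Δv ≈ 3170 m/s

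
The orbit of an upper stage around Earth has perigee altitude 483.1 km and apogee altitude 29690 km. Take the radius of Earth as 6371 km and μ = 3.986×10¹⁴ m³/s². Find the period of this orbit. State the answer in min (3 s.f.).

T ≈ 521 min

r_p = 6371 + 483.1 = 6854.1 km = 6.8541×10⁶ m.
r_a = 6371 + 29690 = 36061 km = 3.6061×10⁷ m.
Semi-major axis a = (r_p + r_a)/2 = (6854.1 + 36061)/2 = 21458 km = 2.146×10⁷ m.
By Kepler's third law T = 2π√(a³/μ) = 2π × 4.979×10³ = 3.128×10⁴ s.
= 521.4 min.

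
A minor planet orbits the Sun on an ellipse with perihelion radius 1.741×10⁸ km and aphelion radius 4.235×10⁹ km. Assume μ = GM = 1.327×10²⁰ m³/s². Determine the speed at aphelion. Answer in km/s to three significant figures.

v ≈ 1.57 km/s

Semi-major axis a = (r_p + r_a)/2 = 2.2046×10⁹ km = 2.205×10¹² m.
Vis-viva: v² = μ(2/r − 1/a) = 1.327×10²⁰ × (4.723×10⁻¹³ − 4.536×10⁻¹³) = 2.475×10⁶ m²/s².
v = 1573 m/s = 1.573 km/s.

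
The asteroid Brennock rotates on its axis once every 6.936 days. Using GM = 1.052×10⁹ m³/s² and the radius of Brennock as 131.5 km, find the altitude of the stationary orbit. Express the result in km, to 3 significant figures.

h_sync ≈ 1990 km

T = 6.936 days = 5.993×10⁵ s.
A synchronous orbit has period T, so by Kepler's third law a = (μT²/4π²)^(1/3).
μT²/4π² = 1.052×10⁹ × (5.993×10⁵)² / 39.48 = 9.570×10¹⁸ m³.
a = 2.123×10⁶ m = 2123.1 km.
Altitude h = a − R = 2123.1 − 131.5 = 1991.6 km.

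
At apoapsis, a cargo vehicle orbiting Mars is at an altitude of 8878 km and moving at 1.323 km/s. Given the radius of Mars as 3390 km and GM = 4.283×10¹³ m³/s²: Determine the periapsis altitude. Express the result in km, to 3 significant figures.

r_a = 3390 + 8878 = 12268 km = 1.227×10⁷ m.
Specific energy ε = v²/2 − μ/r = -2.616×10⁶ J/kg, so a = −μ/(2ε) = 8.186×10⁶ m.
The apsides satisfy r_p + r_a = 2a, so the periapsis radius is 2a − r_a = 4.104×10⁶ m = 4104.1 km.
Periapsis altitude = 4104.1 − 3390 = 714.12 km.

periapsis altitude ≈ 714 km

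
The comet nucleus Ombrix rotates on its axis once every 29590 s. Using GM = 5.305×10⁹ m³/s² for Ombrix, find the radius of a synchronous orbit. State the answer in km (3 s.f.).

A synchronous orbit has period T, so by Kepler's third law a = (μT²/4π²)^(1/3).
μT²/4π² = 5.305×10⁹ × (2.959×10⁴)² / 39.48 = 1.177×10¹⁷ m³.
a = 4.900×10⁵ m = 490.01 km.

r_sync ≈ 490 km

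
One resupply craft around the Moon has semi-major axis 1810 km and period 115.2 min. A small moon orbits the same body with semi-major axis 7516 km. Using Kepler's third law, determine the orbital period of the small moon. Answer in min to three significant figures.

T₂ ≈ 975 min

Kepler's third law: T² ∝ a³, so T₂ = T₁ (a₂/a₁)^(3/2).
a₂/a₁ = 4.152, (a₂/a₁)^(3/2) = 8.462.
T₂ = 115.2 × 8.462 = 974.8 min.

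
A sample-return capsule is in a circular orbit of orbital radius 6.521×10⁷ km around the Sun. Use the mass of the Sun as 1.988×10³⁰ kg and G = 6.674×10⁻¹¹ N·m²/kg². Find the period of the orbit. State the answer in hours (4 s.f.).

μ = GM = 6.674×10⁻¹¹ × 1.988×10³⁰ = 1.327×10²⁰ m³/s².
r = 6.521×10⁷ km = 6.521×10¹⁰ m.
Kepler's third law: T = 2π√(r³/μ) = 2π√((6.521×10¹⁰)³ / 1.327×10²⁰).
r³/μ = 2.090×10¹² s², so T = 2π × 1.446×10⁶ = 9.083×10⁶ s.
Converting: 9.083×10⁶ s ÷ 3600 = 2523 hours.

T ≈ 2523 hours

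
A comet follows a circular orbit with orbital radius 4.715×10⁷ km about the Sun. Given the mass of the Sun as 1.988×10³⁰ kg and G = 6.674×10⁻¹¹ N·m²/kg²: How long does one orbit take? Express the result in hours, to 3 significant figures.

μ = GM = 6.674×10⁻¹¹ × 1.988×10³⁰ = 1.327×10²⁰ m³/s².
r = 4.715×10⁷ km = 4.715×10¹⁰ m.
Kepler's third law: T = 2π√(r³/μ) = 2π√((4.715×10¹⁰)³ / 1.327×10²⁰).
r³/μ = 7.900×10¹¹ s², so T = 2π × 8.888×10⁵ = 5.585×10⁶ s.
Converting: 5.585×10⁶ s ÷ 3600 = 1551 hours.

T ≈ 1550 hours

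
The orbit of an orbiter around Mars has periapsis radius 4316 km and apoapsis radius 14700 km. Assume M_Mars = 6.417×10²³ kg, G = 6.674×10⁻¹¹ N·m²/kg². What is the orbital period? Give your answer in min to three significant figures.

T ≈ 469 min

μ = GM = 6.674×10⁻¹¹ × 6.417×10²³ = 4.283×10¹³ m³/s².
Semi-major axis a = (r_p + r_a)/2 = (4316.0 + 14700)/2 = 9508.0 km = 9.508×10⁶ m.
By Kepler's third law T = 2π√(a³/μ) = 2π × 4.480×10³ = 2.815×10⁴ s.
= 469.1 min.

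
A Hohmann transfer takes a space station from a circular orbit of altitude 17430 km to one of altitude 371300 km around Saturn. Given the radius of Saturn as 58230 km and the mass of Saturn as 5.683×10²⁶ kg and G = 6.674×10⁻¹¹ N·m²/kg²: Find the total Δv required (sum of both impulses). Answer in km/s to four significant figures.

μ = GM = 6.674×10⁻¹¹ × 5.683×10²⁶ = 3.793×10¹⁶ m³/s².
r₁ = 58230 + 17430 = 75660 km = 7.5660×10⁷ m.
r₂ = 58230 + 371300 = 429530 km = 4.2953×10⁸ m.
Transfer ellipse a_t = (r₁ + r₂)/2 = 2.526×10⁸ m.
At r₁: circular v_c1 = √(μ/r₁) = 22390 m/s; transfer-perikrone v_p = √[μ(2/r₁ − 1/a_t)] = 29200 m/s.
Δv₁ = v_p − v_c1 = 6807 m/s.
At r₂: circular v_c2 = √(μ/r₂) = 9397 m/s; transfer-apokrone v_a = √[μ(2/r₂ − 1/a_t)] = 5143 m/s.
Δv₂ = v_c2 − v_a = 4254 m/s.
Total Δv = Δv₁ + Δv₂ = 11060 m/s = 11.06 km/s.

Δv_total ≈ 11.06 km/s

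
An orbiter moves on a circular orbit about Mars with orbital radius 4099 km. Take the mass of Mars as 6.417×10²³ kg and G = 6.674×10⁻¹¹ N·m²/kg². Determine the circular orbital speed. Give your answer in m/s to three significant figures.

μ = GM = 6.674×10⁻¹¹ × 6.417×10²³ = 4.283×10¹³ m³/s².
r = 4099 km = 4.099×10⁶ m.
For a circular orbit v = √(μ/r) = √(4.283×10¹³ / 4.099×10⁶) = √(1.045×10⁷) = 3232 m/s.

v ≈ 3230 m/s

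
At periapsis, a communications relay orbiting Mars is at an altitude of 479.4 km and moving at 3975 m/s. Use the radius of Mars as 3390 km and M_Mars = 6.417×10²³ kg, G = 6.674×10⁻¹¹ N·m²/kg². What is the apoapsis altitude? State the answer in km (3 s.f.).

μ = GM = 6.674×10⁻¹¹ × 6.417×10²³ = 4.283×10¹³ m³/s².
r_p = 3390 + 479.4 = 3869.4 km = 3.869×10⁶ m.
Specific energy ε = v²/2 − μ/r = -3.168×10⁶ J/kg, so a = −μ/(2ε) = 6.760×10⁶ m.
The apsides satisfy r_p + r_a = 2a, so the apoapsis radius is 2a − r_p = 9.650×10⁶ m = 9650.0 km.
Apoapsis altitude = 9650.0 − 3390 = 6260.0 km.

apoapsis altitude ≈ 6260 km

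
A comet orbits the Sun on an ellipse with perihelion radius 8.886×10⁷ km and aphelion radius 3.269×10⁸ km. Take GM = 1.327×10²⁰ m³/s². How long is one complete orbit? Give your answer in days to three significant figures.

T ≈ 598 days

Semi-major axis a = (r_p + r_a)/2 = (8.8860×10⁷ + 3.2690×10⁸)/2 = 2.0788×10⁸ km = 2.079×10¹¹ m.
By Kepler's third law T = 2π√(a³/μ) = 2π × 8.228×10⁶ = 5.170×10⁷ s.
= 598.3 days.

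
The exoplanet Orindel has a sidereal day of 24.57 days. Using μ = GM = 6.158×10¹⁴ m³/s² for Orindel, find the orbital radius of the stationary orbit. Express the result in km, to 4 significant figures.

r_sync ≈ 4.127×10⁵ km

T = 24.57 days = 2.123×10⁶ s.
A synchronous orbit has period T, so by Kepler's third law a = (μT²/4π²)^(1/3).
μT²/4π² = 6.158×10¹⁴ × (2.123×10⁶)² / 39.48 = 7.029×10²⁵ m³.
a = 4.127×10⁸ m = 4.1270×10⁵ km.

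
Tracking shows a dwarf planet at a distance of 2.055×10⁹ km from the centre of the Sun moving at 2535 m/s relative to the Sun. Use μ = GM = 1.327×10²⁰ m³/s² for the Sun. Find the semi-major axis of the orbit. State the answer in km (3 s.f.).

a ≈ 1.08×10⁹ km

r = 2.055×10¹² m.
Specific orbital energy ε = v²/2 − μ/r = (2535)²/2 − 1.327×10²⁰/2.055×10¹² = -6.136×10⁷ J/kg.
Since ε = −μ/(2a), a = −μ/(2ε) = 1.081×10¹² m = 1.0813×10⁹ km.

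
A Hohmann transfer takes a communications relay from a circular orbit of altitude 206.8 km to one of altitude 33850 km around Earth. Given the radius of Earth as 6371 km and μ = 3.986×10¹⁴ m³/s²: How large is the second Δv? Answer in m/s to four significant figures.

r₁ = 6371 + 206.8 = 6577.8 km = 6.5778×10⁶ m.
r₂ = 6371 + 33850 = 40221 km = 4.0221×10⁷ m.
Transfer ellipse a_t = (r₁ + r₂)/2 = 2.340×10⁷ m.
At r₁: circular v_c1 = √(μ/r₁) = 7784 m/s; transfer-perigee v_p = √[μ(2/r₁ − 1/a_t)] = 10210 m/s.
At r₂: circular v_c2 = √(μ/r₂) = 3148 m/s; transfer-apogee v_a = √[μ(2/r₂ − 1/a_t)] = 1669 m/s.
Δv₂ = v_c2 − v_a = 1479 m/s.

Δv ≈ 1479 m/s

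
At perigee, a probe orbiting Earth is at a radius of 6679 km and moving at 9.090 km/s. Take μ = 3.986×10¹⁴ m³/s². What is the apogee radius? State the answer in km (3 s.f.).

r_p = 6.679×10⁶ m.
Specific energy ε = v²/2 − μ/r = -1.837×10⁷ J/kg, so a = −μ/(2ε) = 1.085×10⁷ m.
The apsides satisfy r_p + r_a = 2a, so the apogee radius is 2a − r_p = 1.502×10⁷ m = 15025 km.

apogee radius ≈ 15000 km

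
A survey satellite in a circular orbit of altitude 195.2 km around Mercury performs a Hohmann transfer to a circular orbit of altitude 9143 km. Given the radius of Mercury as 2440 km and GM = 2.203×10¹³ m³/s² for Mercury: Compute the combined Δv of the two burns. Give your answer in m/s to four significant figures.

r₁ = 2440 + 195.2 = 2635.2 km = 2.6352×10⁶ m.
r₂ = 2440 + 9143 = 11583 km = 1.1583×10⁷ m.
Transfer ellipse a_t = (r₁ + r₂)/2 = 7.109×10⁶ m.
At r₁: circular v_c1 = √(μ/r₁) = 2891 m/s; transfer-periherm v_p = √[μ(2/r₁ − 1/a_t)] = 3691 m/s.
Δv₁ = v_p − v_c1 = 799.3 m/s.
At r₂: circular v_c2 = √(μ/r₂) = 1379 m/s; transfer-apoherm v_a = √[μ(2/r₂ − 1/a_t)] = 839.6 m/s.
Δv₂ = v_c2 − v_a = 539.5 m/s.
Total Δv = Δv₁ + Δv₂ = 1339 m/s.

Δv_total ≈ 1339 m/s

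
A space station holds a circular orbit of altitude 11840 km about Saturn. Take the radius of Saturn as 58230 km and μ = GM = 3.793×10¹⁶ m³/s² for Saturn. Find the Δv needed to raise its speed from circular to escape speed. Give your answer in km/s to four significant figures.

r = 58230 + 11840 = 70070 km = 7.0070×10⁷ m.
Circular speed v_c = √(μ/r) = 23270 m/s.
Escape speed v_esc = √(2μ/r) = √2 × v_c = 32900 m/s.
Δv = v_esc − v_c = 9637 m/s = 9.637 km/s.

Δv ≈ 9.637 km/s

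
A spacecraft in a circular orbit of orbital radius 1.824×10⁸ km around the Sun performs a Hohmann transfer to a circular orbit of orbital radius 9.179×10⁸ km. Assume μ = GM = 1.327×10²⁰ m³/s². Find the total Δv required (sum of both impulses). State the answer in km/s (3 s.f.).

Δv_total ≈ 13.0 km/s

r₁ = 1.824×10⁸ km = 1.824×10¹¹ m.
r₂ = 9.179×10⁸ km = 9.179×10¹¹ m.
Transfer ellipse a_t = (r₁ + r₂)/2 = 5.502×10¹¹ m.
At r₁: circular v_c1 = √(μ/r₁) = 26970 m/s; transfer-perihelion v_p = √[μ(2/r₁ − 1/a_t)] = 34840 m/s.
Δv₁ = v_p − v_c1 = 7868 m/s.
At r₂: circular v_c2 = √(μ/r₂) = 12020 m/s; transfer-aphelion v_a = √[μ(2/r₂ − 1/a_t)] = 6923 m/s.
Δv₂ = v_c2 − v_a = 5100 m/s.
Total Δv = Δv₁ + Δv₂ = 12970 m/s = 12.97 km/s.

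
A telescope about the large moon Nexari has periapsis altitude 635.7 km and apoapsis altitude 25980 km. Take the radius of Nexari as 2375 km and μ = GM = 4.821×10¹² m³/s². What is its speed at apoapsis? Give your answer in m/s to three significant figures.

v ≈ 181 m/s

r_p = 2375 + 635.7 = 3010.7 km = 3.0107×10⁶ m.
r_a = 2375 + 25980 = 28355 km = 2.8355×10⁷ m.
Semi-major axis a = (r_p + r_a)/2 = 15683 km = 1.568×10⁷ m.
Vis-viva: v² = μ(2/r − 1/a) = 4.821×10¹² × (7.053×10⁻⁸ − 6.376×10⁻⁸) = 3.264×10⁴ m²/s².
v = 180.7 m/s.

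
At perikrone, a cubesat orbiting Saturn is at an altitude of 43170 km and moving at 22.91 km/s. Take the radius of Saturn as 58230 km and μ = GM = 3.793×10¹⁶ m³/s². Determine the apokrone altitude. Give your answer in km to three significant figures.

apokrone altitude ≈ 1.80×10⁵ km

r_p = 58230 + 43170 = 1.0140×10⁵ km = 1.014×10⁸ m.
Specific energy ε = v²/2 − μ/r = -1.116×10⁸ J/kg, so a = −μ/(2ε) = 1.699×10⁸ m.
The apsides satisfy r_p + r_a = 2a, so the apokrone radius is 2a − r_p = 2.384×10⁸ m = 2.3839×10⁵ km.
Apokrone altitude = 2.3839×10⁵ − 58230 = 1.8016×10⁵ km.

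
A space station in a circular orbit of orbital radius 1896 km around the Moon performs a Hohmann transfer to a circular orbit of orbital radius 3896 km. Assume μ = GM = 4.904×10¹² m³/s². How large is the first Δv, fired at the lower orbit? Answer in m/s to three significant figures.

r₁ = 1896 km = 1.896×10⁶ m.
r₂ = 3896 km = 3.896×10⁶ m.
Transfer ellipse a_t = (r₁ + r₂)/2 = 2.896×10⁶ m.
At r₁: circular v_c1 = √(μ/r₁) = 1608 m/s; transfer-perilune v_p = √[μ(2/r₁ − 1/a_t)] = 1865 m/s.
Δv₁ = v_p − v_c1 = 257.1 m/s.

Δv ≈ 257 m/s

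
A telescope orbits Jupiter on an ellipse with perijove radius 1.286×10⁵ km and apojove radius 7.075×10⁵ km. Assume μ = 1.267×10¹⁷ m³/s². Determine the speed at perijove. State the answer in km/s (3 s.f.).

Semi-major axis a = (r_p + r_a)/2 = 4.1805×10⁵ km = 4.180×10⁸ m.
Vis-viva: v² = μ(2/r − 1/a) = 1.267×10¹⁷ × (1.555×10⁻⁸ − 2.392×10⁻⁹) = 1.667×10⁹ m²/s².
v = 40830 m/s = 40.83 km/s.

v ≈ 40.8 km/s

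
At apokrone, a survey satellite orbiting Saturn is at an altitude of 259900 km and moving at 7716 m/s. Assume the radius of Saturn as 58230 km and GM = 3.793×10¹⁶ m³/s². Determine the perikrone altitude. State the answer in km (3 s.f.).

r_a = 58230 + 259900 = 3.1813×10⁵ km = 3.181×10⁸ m.
Specific energy ε = v²/2 − μ/r = -8.946×10⁷ J/kg, so a = −μ/(2ε) = 2.120×10⁸ m.
The apsides satisfy r_p + r_a = 2a, so the perikrone radius is 2a − r_a = 1.059×10⁸ m = 1.0586×10⁵ km.
Perikrone altitude = 1.0586×10⁵ − 58230 = 47630 km.

perikrone altitude ≈ 47600 km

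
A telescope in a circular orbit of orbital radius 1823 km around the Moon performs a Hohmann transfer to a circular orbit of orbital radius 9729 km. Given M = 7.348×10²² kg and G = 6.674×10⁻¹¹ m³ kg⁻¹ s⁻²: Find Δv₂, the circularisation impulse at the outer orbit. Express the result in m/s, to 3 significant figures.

μ = GM = 6.674×10⁻¹¹ × 7.348×10²² = 4.904×10¹² m³/s².
r₁ = 1823 km = 1.823×10⁶ m.
r₂ = 9729 km = 9.729×10⁶ m.
Transfer ellipse a_t = (r₁ + r₂)/2 = 5.776×10⁶ m.
At r₁: circular v_c1 = √(μ/r₁) = 1640 m/s; transfer-perilune v_p = √[μ(2/r₁ − 1/a_t)] = 2129 m/s.
At r₂: circular v_c2 = √(μ/r₂) = 710.0 m/s; transfer-apolune v_a = √[μ(2/r₂ − 1/a_t)] = 398.9 m/s.
Δv₂ = v_c2 − v_a = 311.1 m/s.

Δv ≈ 311 m/s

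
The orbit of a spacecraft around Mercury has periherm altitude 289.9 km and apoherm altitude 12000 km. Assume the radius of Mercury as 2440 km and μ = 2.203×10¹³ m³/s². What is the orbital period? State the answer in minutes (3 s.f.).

r_p = 2440 + 289.9 = 2729.9 km = 2.7299×10⁶ m.
r_a = 2440 + 12000 = 14440 km = 1.4440×10⁷ m.
Semi-major axis a = (r_p + r_a)/2 = (2729.9 + 14440)/2 = 8585.0 km = 8.585×10⁶ m.
By Kepler's third law T = 2π√(a³/μ) = 2π × 5.359×10³ = 3.367×10⁴ s.
= 561.2 minutes.

T ≈ 561 minutes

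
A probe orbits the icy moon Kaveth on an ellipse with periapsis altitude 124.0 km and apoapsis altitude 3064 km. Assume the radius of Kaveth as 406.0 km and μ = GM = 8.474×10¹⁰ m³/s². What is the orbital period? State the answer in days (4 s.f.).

r_p = 406.0 + 124.0 = 530.00 km = 5.3000×10⁵ m.
r_a = 406.0 + 3064 = 3470.0 km = 3.4700×10⁶ m.
Semi-major axis a = (r_p + r_a)/2 = (530.00 + 3470.0)/2 = 2000.0 km = 2.000×10⁶ m.
By Kepler's third law T = 2π√(a³/μ) = 2π × 9.716×10³ = 6.105×10⁴ s.
= 0.7066 days.

T ≈ 0.7066 days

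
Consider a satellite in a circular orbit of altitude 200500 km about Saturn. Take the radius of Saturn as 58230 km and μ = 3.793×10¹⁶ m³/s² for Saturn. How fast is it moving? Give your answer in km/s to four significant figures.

v ≈ 12.11 km/s

r = 58230 + 200500 = 258730 km = 2.5873×10⁸ m.
For a circular orbit v = √(μ/r) = √(3.793×10¹⁶ / 2.587×10⁸) = √(1.466×10⁸) = 12110 m/s.
That is 12.11 km/s.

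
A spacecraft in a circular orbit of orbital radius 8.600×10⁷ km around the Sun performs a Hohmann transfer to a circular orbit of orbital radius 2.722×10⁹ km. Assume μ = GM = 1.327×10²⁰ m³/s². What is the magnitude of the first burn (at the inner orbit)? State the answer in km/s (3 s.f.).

r₁ = 8.600×10⁷ km = 8.600×10¹⁰ m.
r₂ = 2.722×10⁹ km = 2.722×10¹² m.
Transfer ellipse a_t = (r₁ + r₂)/2 = 1.404×10¹² m.
At r₁: circular v_c1 = √(μ/r₁) = 39280 m/s; transfer-perihelion v_p = √[μ(2/r₁ − 1/a_t)] = 54690 m/s.
Δv₁ = v_p − v_c1 = 15410 m/s.
= 15.41 km/s.

Δv ≈ 15.4 km/s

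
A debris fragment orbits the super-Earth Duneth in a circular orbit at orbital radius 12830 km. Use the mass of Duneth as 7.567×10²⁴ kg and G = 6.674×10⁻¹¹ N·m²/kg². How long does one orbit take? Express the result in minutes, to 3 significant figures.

T ≈ 214 minutes

μ = GM = 6.674×10⁻¹¹ × 7.567×10²⁴ = 5.050×10¹⁴ m³/s².
r = 12830 km = 1.283×10⁷ m.
Kepler's third law: T = 2π√(r³/μ) = 2π√((1.283×10⁷)³ / 5.050×10¹⁴).
r³/μ = 4.182×10⁶ s², so T = 2π × 2.045×10³ = 1.285×10⁴ s.
Converting: 1.285×10⁴ s ÷ 60.00 = 214.1 minutes.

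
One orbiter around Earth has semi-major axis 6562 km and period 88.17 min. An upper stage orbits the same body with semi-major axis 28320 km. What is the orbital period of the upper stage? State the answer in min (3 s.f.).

Kepler's third law: T² ∝ a³, so T₂ = T₁ (a₂/a₁)^(3/2).
a₂/a₁ = 4.316, (a₂/a₁)^(3/2) = 8.966.
T₂ = 88.17 × 8.966 = 790.5 min.

T₂ ≈ 791 min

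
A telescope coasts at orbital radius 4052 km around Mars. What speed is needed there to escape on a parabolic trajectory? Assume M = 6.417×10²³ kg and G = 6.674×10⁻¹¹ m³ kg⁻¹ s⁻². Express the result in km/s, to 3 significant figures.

v_esc ≈ 4.60 km/s

μ = GM = 6.674×10⁻¹¹ × 6.417×10²³ = 4.283×10¹³ m³/s².
r = 4052 km = 4.052×10⁶ m.
Escape speed v_esc = √(2μ/r) = √(2 × 4.283×10¹³ / 4.052×10⁶) = √(2.114×10⁷) = 4598 m/s.
= 4.598 km/s.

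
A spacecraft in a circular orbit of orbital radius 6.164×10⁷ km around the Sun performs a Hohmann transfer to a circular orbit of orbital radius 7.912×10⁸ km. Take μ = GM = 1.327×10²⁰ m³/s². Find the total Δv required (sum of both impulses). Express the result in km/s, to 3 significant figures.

Δv_total ≈ 24.8 km/s

r₁ = 6.164×10⁷ km = 6.164×10¹⁰ m.
r₂ = 7.912×10⁸ km = 7.912×10¹¹ m.
Transfer ellipse a_t = (r₁ + r₂)/2 = 4.264×10¹¹ m.
At r₁: circular v_c1 = √(μ/r₁) = 46400 m/s; transfer-perihelion v_p = √[μ(2/r₁ − 1/a_t)] = 63200 m/s.
Δv₁ = v_p − v_c1 = 16800 m/s.
At r₂: circular v_c2 = √(μ/r₂) = 12950 m/s; transfer-aphelion v_a = √[μ(2/r₂ − 1/a_t)] = 4924 m/s.
Δv₂ = v_c2 − v_a = 8027 m/s.
Total Δv = Δv₁ + Δv₂ = 24830 m/s = 24.83 km/s.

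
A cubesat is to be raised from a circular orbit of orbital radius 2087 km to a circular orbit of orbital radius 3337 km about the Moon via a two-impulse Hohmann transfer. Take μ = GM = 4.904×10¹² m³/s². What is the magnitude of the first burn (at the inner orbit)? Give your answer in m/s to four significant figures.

r₁ = 2087 km = 2.087×10⁶ m.
r₂ = 3337 km = 3.337×10⁶ m.
Transfer ellipse a_t = (r₁ + r₂)/2 = 2.712×10⁶ m.
At r₁: circular v_c1 = √(μ/r₁) = 1533 m/s; transfer-perilune v_p = √[μ(2/r₁ − 1/a_t)] = 1700 m/s.
Δv₁ = v_p − v_c1 = 167.5 m/s.

Δv ≈ 167.5 m/s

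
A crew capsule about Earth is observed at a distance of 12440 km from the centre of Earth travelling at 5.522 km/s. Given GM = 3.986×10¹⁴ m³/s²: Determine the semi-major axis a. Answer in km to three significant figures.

r = 1.244×10⁷ m.
Vis-viva rearranged: 1/a = 2/r − v²/μ = 1.608×10⁻⁷ − 7.650×10⁻⁸ = 8.427×10⁻⁸ m⁻¹.
a = 1.187×10⁷ m = 11866 km.

a ≈ 11900 km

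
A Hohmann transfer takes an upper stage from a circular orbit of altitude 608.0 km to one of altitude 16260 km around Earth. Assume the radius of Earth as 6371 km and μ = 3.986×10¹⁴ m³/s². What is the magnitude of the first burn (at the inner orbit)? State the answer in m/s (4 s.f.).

r₁ = 6371 + 608.0 = 6979.0 km = 6.9790×10⁶ m.
r₂ = 6371 + 16260 = 22631 km = 2.2631×10⁷ m.
Transfer ellipse a_t = (r₁ + r₂)/2 = 1.480×10⁷ m.
At r₁: circular v_c1 = √(μ/r₁) = 7557 m/s; transfer-perigee v_p = √[μ(2/r₁ − 1/a_t)] = 9344 m/s.
Δv₁ = v_p − v_c1 = 1786 m/s.

Δv ≈ 1786 m/s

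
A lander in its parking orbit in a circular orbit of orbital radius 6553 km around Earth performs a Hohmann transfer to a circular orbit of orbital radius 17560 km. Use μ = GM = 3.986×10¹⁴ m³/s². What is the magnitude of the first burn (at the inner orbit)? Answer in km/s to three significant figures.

Δv ≈ 1.61 km/s

r₁ = 6553 km = 6.553×10⁶ m.
r₂ = 17560 km = 1.756×10⁷ m.
Transfer ellipse a_t = (r₁ + r₂)/2 = 1.206×10⁷ m.
At r₁: circular v_c1 = √(μ/r₁) = 7799 m/s; transfer-perigee v_p = √[μ(2/r₁ − 1/a_t)] = 9412 m/s.
Δv₁ = v_p − v_c1 = 1613 m/s.
= 1.613 km/s.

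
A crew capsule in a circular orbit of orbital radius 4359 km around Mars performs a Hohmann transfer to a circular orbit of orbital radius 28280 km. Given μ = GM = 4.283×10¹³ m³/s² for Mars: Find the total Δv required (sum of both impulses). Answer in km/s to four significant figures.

r₁ = 4359 km = 4.359×10⁶ m.
r₂ = 28280 km = 2.828×10⁷ m.
Transfer ellipse a_t = (r₁ + r₂)/2 = 1.632×10⁷ m.
At r₁: circular v_c1 = √(μ/r₁) = 3135 m/s; transfer-periapsis v_p = √[μ(2/r₁ − 1/a_t)] = 4126 m/s.
Δv₁ = v_p − v_c1 = 991.8 m/s.
At r₂: circular v_c2 = √(μ/r₂) = 1231 m/s; transfer-apoapsis v_a = √[μ(2/r₂ − 1/a_t)] = 636.0 m/s.
Δv₂ = v_c2 − v_a = 594.6 m/s.
Total Δv = Δv₁ + Δv₂ = 1586 m/s = 1.586 km/s.

Δv_total ≈ 1.586 km/s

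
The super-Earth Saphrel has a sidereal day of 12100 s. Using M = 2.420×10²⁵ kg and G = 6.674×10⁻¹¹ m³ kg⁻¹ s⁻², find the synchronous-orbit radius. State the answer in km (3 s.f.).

μ = GM = 6.674×10⁻¹¹ × 2.420×10²⁵ = 1.615×10¹⁵ m³/s².
A synchronous orbit has period T, so by Kepler's third law a = (μT²/4π²)^(1/3).
μT²/4π² = 1.615×10¹⁵ × (1.210×10⁴)² / 39.48 = 5.990×10²¹ m³.
a = 1.816×10⁷ m = 18161 km.

r_sync ≈ 18200 km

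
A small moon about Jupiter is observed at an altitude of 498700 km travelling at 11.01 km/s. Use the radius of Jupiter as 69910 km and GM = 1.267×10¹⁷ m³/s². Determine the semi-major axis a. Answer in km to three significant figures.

a ≈ 3.91×10⁵ km

r = 69910 + 498700 = 5.6861×10⁵ km = 5.686×10⁸ m.
Specific orbital energy ε = v²/2 − μ/r = (11010)²/2 − 1.267×10¹⁷/5.686×10⁸ = -1.622×10⁸ J/kg.
Since ε = −μ/(2a), a = −μ/(2ε) = 3.905×10⁸ m = 3.9053×10⁵ km.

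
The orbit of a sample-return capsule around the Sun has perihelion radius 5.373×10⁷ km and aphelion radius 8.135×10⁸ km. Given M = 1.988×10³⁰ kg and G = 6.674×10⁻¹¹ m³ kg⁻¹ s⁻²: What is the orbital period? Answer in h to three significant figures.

T ≈ 43300 h

μ = GM = 6.674×10⁻¹¹ × 1.988×10³⁰ = 1.327×10²⁰ m³/s².
Semi-major axis a = (r_p + r_a)/2 = (5.3730×10⁷ + 8.1350×10⁸)/2 = 4.3362×10⁸ km = 4.336×10¹¹ m.
By Kepler's third law T = 2π√(a³/μ) = 2π × 2.479×10⁷ = 1.558×10⁸ s.
= 43260 h.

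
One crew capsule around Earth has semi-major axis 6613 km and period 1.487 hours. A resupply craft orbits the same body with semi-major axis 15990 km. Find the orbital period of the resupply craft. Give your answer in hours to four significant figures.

Kepler's third law: T² ∝ a³, so T₂ = T₁ (a₂/a₁)^(3/2).
a₂/a₁ = 2.418, (a₂/a₁)^(3/2) = 3.760.
T₂ = 1.487 × 3.760 = 5.591 hours.

T₂ ≈ 5.591 hours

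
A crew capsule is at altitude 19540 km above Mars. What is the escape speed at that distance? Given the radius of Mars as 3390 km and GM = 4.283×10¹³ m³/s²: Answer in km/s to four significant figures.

r = 3390 + 19540 = 22930 km = 2.2930×10⁷ m.
Escape speed v_esc = √(2μ/r) = √(2 × 4.283×10¹³ / 2.293×10⁷) = √(3.736×10⁶) = 1933 m/s.
= 1.933 km/s.

v_esc ≈ 1.933 km/s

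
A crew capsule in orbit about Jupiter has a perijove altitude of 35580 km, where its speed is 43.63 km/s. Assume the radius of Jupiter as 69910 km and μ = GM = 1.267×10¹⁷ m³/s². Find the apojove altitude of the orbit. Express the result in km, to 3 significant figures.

apojove altitude ≈ 3.33×10⁵ km

r_p = 69910 + 35580 = 1.0549×10⁵ km = 1.055×10⁸ m.
Specific energy ε = v²/2 − μ/r = -2.493×10⁸ J/kg, so a = −μ/(2ε) = 2.541×10⁸ m.
The apsides satisfy r_p + r_a = 2a, so the apojove radius is 2a − r_p = 4.028×10⁸ m = 4.0279×10⁵ km.
Apojove altitude = 4.0279×10⁵ − 69910 = 3.3288×10⁵ km.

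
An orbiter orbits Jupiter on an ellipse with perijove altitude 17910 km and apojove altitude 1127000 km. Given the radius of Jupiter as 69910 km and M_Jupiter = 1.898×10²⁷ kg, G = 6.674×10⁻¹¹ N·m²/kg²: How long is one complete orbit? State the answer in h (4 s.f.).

μ = GM = 6.674×10⁻¹¹ × 1.898×10²⁷ = 1.267×10¹⁷ m³/s².
r_p = 69910 + 17910 = 87820 km = 8.7820×10⁷ m.
r_a = 69910 + 1127000 = 1196900 km = 1.1969×10⁹ m.
Semi-major axis a = (r_p + r_a)/2 = (87820 + 1.1969×10⁶)/2 = 6.4236×10⁵ km = 6.424×10⁸ m.
By Kepler's third law T = 2π√(a³/μ) = 2π × 4.574×10⁴ = 2.874×10⁵ s.
= 79.84 h.

T ≈ 79.84 h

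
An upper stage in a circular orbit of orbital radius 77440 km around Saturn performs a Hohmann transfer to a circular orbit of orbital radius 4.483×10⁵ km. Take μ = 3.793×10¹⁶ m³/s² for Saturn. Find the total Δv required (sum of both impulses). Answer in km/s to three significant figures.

Δv_total ≈ 11.0 km/s

r₁ = 77440 km = 7.744×10⁷ m.
r₂ = 4.483×10⁵ km = 4.483×10⁸ m.
Transfer ellipse a_t = (r₁ + r₂)/2 = 2.629×10⁸ m.
At r₁: circular v_c1 = √(μ/r₁) = 22130 m/s; transfer-perikrone v_p = √[μ(2/r₁ − 1/a_t)] = 28900 m/s.
Δv₁ = v_p − v_c1 = 6770 m/s.
At r₂: circular v_c2 = √(μ/r₂) = 9198 m/s; transfer-apokrone v_a = √[μ(2/r₂ − 1/a_t)] = 4993 m/s.
Δv₂ = v_c2 − v_a = 4206 m/s.
Total Δv = Δv₁ + Δv₂ = 10980 m/s = 10.98 km/s.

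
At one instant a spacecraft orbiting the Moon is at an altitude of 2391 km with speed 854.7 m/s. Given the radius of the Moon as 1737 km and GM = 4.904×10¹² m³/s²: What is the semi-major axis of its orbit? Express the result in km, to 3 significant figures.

a ≈ 2980 km

r = 1737 + 2391 = 4128.0 km = 4.128×10⁶ m.
Specific orbital energy ε = v²/2 − μ/r = (854.7)²/2 − 4.904×10¹²/4.128×10⁶ = -8.227×10⁵ J/kg.
Since ε = −μ/(2a), a = −μ/(2ε) = 2.980×10⁶ m = 2980.3 km.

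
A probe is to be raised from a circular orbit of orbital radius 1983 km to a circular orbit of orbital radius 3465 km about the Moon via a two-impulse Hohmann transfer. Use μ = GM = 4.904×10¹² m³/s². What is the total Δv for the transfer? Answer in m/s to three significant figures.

Δv_total ≈ 376 m/s

r₁ = 1983 km = 1.983×10⁶ m.
r₂ = 3465 km = 3.465×10⁶ m.
Transfer ellipse a_t = (r₁ + r₂)/2 = 2.724×10⁶ m.
At r₁: circular v_c1 = √(μ/r₁) = 1573 m/s; transfer-perilune v_p = √[μ(2/r₁ − 1/a_t)] = 1774 m/s.
Δv₁ = v_p − v_c1 = 201.0 m/s.
At r₂: circular v_c2 = √(μ/r₂) = 1190 m/s; transfer-apolune v_a = √[μ(2/r₂ − 1/a_t)] = 1015 m/s.
Δv₂ = v_c2 − v_a = 174.6 m/s.
Total Δv = Δv₁ + Δv₂ = 375.7 m/s.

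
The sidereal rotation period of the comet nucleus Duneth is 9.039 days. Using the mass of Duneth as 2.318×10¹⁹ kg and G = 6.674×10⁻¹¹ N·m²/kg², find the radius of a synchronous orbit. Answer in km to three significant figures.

μ = GM = 6.674×10⁻¹¹ × 2.318×10¹⁹ = 1.547×10⁹ m³/s².
T = 9.039 days = 7.810×10⁵ s.
A synchronous orbit has period T, so by Kepler's third law a = (μT²/4π²)^(1/3).
μT²/4π² = 1.547×10⁹ × (7.810×10⁵)² / 39.48 = 2.390×10¹⁹ m³.
a = 2.881×10⁶ m = 2880.5 km.

r_sync ≈ 2880 km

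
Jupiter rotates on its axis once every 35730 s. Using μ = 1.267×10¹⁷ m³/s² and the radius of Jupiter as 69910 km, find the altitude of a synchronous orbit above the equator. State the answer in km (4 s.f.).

h_sync ≈ 90110 km

A synchronous orbit has period T, so by Kepler's third law a = (μT²/4π²)^(1/3).
μT²/4π² = 1.267×10¹⁷ × (3.573×10⁴)² / 39.48 = 4.097×10²⁴ m³.
a = 1.600×10⁸ m = 1.6002×10⁵ km.
Altitude h = a − R = 1.6002×10⁵ − 69910 = 90105 km.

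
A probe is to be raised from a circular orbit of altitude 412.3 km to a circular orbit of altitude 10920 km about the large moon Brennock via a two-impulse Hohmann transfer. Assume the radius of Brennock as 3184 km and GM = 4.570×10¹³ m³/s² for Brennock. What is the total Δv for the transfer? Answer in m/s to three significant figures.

Δv_total ≈ 1590 m/s

r₁ = 3184 + 412.3 = 3596.3 km = 3.5963×10⁶ m.
r₂ = 3184 + 10920 = 14104 km = 1.4104×10⁷ m.
Transfer ellipse a_t = (r₁ + r₂)/2 = 8.850×10⁶ m.
At r₁: circular v_c1 = √(μ/r₁) = 3565 m/s; transfer-periapsis v_p = √[μ(2/r₁ − 1/a_t)] = 4500 m/s.
Δv₁ = v_p − v_c1 = 935.4 m/s.
At r₂: circular v_c2 = √(μ/r₂) = 1800 m/s; transfer-apoapsis v_a = √[μ(2/r₂ − 1/a_t)] = 1147 m/s.
Δv₂ = v_c2 − v_a = 652.6 m/s.
Total Δv = Δv₁ + Δv₂ = 1588 m/s.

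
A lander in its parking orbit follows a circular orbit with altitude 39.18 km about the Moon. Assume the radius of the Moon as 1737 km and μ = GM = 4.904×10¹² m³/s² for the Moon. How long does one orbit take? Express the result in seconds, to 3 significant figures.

T ≈ 6720 seconds

r = 1737 + 39.18 = 1776.2 km = 1.7762×10⁶ m.
Kepler's third law: T = 2π√(r³/μ) = 2π√((1.776×10⁶)³ / 4.904×10¹²).
r³/μ = 1.143×10⁶ s², so T = 2π × 1.069×10³ = 6.716×10³ s.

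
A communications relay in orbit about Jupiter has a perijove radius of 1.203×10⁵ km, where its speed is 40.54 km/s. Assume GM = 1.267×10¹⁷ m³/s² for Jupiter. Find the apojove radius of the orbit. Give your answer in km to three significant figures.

apojove radius ≈ 4.27×10⁵ km

r_p = 1.203×10⁸ m.
Specific energy ε = v²/2 − μ/r = -2.315×10⁸ J/kg, so a = −μ/(2ε) = 2.737×10⁸ m.
The apsides satisfy r_p + r_a = 2a, so the apojove radius is 2a − r_p = 4.271×10⁸ m = 4.2711×10⁵ km.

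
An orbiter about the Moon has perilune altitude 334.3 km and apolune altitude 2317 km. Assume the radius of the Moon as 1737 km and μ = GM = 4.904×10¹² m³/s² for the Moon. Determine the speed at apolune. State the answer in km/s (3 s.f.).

r_p = 1737 + 334.3 = 2071.3 km = 2.0713×10⁶ m.
r_a = 1737 + 2317 = 4054.0 km = 4.0540×10⁶ m.
Semi-major axis a = (r_p + r_a)/2 = 3062.7 km = 3.063×10⁶ m.
Vis-viva: v² = μ(2/r − 1/a) = 4.904×10¹² × (4.933×10⁻⁷ − 3.265×10⁻⁷) = 8.181×10⁵ m²/s².
v = 904.5 m/s = 0.9045 km/s.

v ≈ 0.904 km/s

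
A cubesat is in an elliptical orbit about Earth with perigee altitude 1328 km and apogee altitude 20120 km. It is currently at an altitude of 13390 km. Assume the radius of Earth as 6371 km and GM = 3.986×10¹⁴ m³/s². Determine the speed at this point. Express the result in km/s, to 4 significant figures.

v ≈ 4.126 km/s

r_p = 6371 + 1328 = 7699.0 km = 7.6990×10⁶ m.
r_a = 6371 + 20120 = 26491 km = 2.6491×10⁷ m.
r = 6371 + 13390 = 19761 km = 1.976×10⁷ m.
Semi-major axis a = (r_p + r_a)/2 = 17095 km = 1.710×10⁷ m.
Vis-viva: v² = μ(2/r − 1/a) = 3.986×10¹⁴ × (1.012×10⁻⁷ − 5.850×10⁻⁸) = 1.703×10⁷ m²/s².
v = 4126 m/s = 4.126 km/s.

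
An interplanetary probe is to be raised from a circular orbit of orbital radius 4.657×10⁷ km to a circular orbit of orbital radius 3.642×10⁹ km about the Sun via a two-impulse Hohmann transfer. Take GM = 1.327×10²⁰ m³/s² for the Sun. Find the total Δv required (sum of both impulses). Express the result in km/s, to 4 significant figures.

r₁ = 4.657×10⁷ km = 4.657×10¹⁰ m.
r₂ = 3.642×10⁹ km = 3.642×10¹² m.
Transfer ellipse a_t = (r₁ + r₂)/2 = 1.844×10¹² m.
At r₁: circular v_c1 = √(μ/r₁) = 53380 m/s; transfer-perihelion v_p = √[μ(2/r₁ − 1/a_t)] = 75010 m/s.
Δv₁ = v_p − v_c1 = 21630 m/s.
At r₂: circular v_c2 = √(μ/r₂) = 6036 m/s; transfer-aphelion v_a = √[μ(2/r₂ − 1/a_t)] = 959.2 m/s.
Δv₂ = v_c2 − v_a = 5077 m/s.
Total Δv = Δv₁ + Δv₂ = 26710 m/s = 26.71 km/s.

Δv_total ≈ 26.71 km/s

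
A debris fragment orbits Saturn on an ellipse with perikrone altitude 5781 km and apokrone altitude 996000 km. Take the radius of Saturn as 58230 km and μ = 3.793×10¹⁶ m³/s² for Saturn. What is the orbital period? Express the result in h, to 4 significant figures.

T ≈ 118.5 h

r_p = 58230 + 5781 = 64011 km = 6.4011×10⁷ m.
r_a = 58230 + 996000 = 1054200 km = 1.0542×10⁹ m.
Semi-major axis a = (r_p + r_a)/2 = (64011 + 1.0542×10⁶)/2 = 5.5912×10⁵ km = 5.591×10⁸ m.
By Kepler's third law T = 2π√(a³/μ) = 2π × 6.788×10⁴ = 4.265×10⁵ s.
= 118.5 h.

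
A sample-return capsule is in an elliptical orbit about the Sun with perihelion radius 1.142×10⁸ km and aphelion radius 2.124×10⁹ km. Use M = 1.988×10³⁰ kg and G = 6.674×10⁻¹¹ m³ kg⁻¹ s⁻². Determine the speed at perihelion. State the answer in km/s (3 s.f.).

μ = GM = 6.674×10⁻¹¹ × 1.988×10³⁰ = 1.327×10²⁰ m³/s².
Semi-major axis a = (r_p + r_a)/2 = 1.1191×10⁹ km = 1.119×10¹² m.
Vis-viva: v² = μ(2/r − 1/a) = 1.327×10²⁰ × (1.751×10⁻¹¹ − 8.936×10⁻¹³) = 2.205×10⁹ m²/s².
v = 46960 m/s = 46.96 km/s.

v ≈ 47.0 km/s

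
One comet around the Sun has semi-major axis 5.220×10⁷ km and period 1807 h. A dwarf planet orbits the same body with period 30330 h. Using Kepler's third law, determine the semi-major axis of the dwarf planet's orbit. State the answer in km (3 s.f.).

a₂ ≈ 3.42×10⁸ km

Kepler's third law: a³ ∝ T², so a₂ = a₁ (T₂/T₁)^(2/3).
T₂/T₁ = 16.78, (T₂/T₁)^(2/3) = 6.556.
a₂ = 5.220×10⁷ × 6.556 = 3.422×10⁸ km.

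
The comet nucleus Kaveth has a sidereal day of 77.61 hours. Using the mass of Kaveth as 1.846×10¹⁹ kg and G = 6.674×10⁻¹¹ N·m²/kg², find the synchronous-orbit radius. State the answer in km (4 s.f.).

r_sync ≈ 1346 km

μ = GM = 6.674×10⁻¹¹ × 1.846×10¹⁹ = 1.232×10⁹ m³/s².
T = 77.61 hours = 2.794×10⁵ s.
A synchronous orbit has period T, so by Kepler's third law a = (μT²/4π²)^(1/3).
μT²/4π² = 1.232×10⁹ × (2.794×10⁵)² / 39.48 = 2.436×10¹⁸ m³.
a = 1.346×10⁶ m = 1345.5 km.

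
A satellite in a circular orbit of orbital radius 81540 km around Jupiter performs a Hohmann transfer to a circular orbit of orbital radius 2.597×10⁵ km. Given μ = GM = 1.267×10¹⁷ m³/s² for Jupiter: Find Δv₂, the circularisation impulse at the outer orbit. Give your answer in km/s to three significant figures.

r₁ = 81540 km = 8.154×10⁷ m.
r₂ = 2.597×10⁵ km = 2.597×10⁸ m.
Transfer ellipse a_t = (r₁ + r₂)/2 = 1.706×10⁸ m.
At r₁: circular v_c1 = √(μ/r₁) = 39420 m/s; transfer-perijove v_p = √[μ(2/r₁ − 1/a_t)] = 48630 m/s.
At r₂: circular v_c2 = √(μ/r₂) = 22090 m/s; transfer-apojove v_a = √[μ(2/r₂ − 1/a_t)] = 15270 m/s.
Δv₂ = v_c2 − v_a = 6818 m/s.
= 6.818 km/s.

Δv ≈ 6.82 km/s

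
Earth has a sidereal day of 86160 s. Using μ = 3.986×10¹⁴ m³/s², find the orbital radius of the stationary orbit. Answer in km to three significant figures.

r_sync ≈ 42200 km

A synchronous orbit has period T, so by Kepler's third law a = (μT²/4π²)^(1/3).
μT²/4π² = 3.986×10¹⁴ × (8.616×10⁴)² / 39.48 = 7.495×10²² m³.
a = 4.216×10⁷ m = 42163 km.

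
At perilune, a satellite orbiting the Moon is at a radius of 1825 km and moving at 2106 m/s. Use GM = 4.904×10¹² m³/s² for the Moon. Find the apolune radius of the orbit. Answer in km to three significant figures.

r_p = 1.825×10⁶ m.
Specific energy ε = v²/2 − μ/r = -4.695×10⁵ J/kg, so a = −μ/(2ε) = 5.223×10⁶ m.
The apsides satisfy r_p + r_a = 2a, so the apolune radius is 2a − r_p = 8.620×10⁶ m = 8620.0 km.

apolune radius ≈ 8620 km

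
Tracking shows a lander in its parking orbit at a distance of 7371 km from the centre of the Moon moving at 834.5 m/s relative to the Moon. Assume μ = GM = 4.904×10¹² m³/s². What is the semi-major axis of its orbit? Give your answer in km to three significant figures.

a ≈ 7730 km

r = 7.371×10⁶ m.
Vis-viva rearranged: 1/a = 2/r − v²/μ = 2.713×10⁻⁷ − 1.420×10⁻⁷ = 1.293×10⁻⁷ m⁻¹.
a = 7.732×10⁶ m = 7732.2 km.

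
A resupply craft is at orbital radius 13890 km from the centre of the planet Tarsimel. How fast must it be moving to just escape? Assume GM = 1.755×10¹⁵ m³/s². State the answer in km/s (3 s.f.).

r = 13890 km = 1.389×10⁷ m.
Escape speed v_esc = √(2μ/r) = √(2 × 1.755×10¹⁵ / 1.389×10⁷) = √(2.527×10⁸) = 15900 m/s.
= 15.90 km/s.

v_esc ≈ 15.9 km/s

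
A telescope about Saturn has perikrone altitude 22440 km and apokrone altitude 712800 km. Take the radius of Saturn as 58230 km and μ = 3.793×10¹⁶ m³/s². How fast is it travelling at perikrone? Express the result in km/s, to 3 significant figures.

r_p = 58230 + 22440 = 80670 km = 8.0670×10⁷ m.
r_a = 58230 + 712800 = 771030 km = 7.7103×10⁸ m.
Semi-major axis a = (r_p + r_a)/2 = 4.2585×10⁵ km = 4.258×10⁸ m.
Vis-viva: v² = μ(2/r − 1/a) = 3.793×10¹⁶ × (2.479×10⁻⁸ − 2.348×10⁻⁹) = 8.513×10⁸ m²/s².
v = 29180 m/s = 29.18 km/s.

v ≈ 29.2 km/s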